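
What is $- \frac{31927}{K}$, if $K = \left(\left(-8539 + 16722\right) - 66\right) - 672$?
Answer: $- \frac{31927}{7445} \approx -4.2884$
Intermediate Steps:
$K = 7445$ ($K = \left(8183 - 66\right) + \left(-10083 + 9411\right) = 8117 - 672 = 7445$)
$- \frac{31927}{K} = - \frac{31927}{7445}$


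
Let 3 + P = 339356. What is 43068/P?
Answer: 43068/339353 ≈ 0.12691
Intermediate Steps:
P = 339353 (P = -3 + 339356 = 339353)
43068/P = 43068/339353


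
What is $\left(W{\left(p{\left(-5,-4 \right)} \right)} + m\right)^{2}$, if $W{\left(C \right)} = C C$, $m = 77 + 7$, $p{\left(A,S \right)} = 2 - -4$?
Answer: $14400$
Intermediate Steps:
$p{\left(A,S \right)} = 6$ ($p{\left(A,S \right)} = 2 + 4 = 6$)
$m = 84$
$W{\left(C \right)} = C^{2}$
$\left(W{\left(p{\left(-5,-4 \right)} \right)} + m\right)^{2} = \left(6^{2} + 84\right)^{2} = \left(36 + 84\right)^{2} = 120^{2} = 14400$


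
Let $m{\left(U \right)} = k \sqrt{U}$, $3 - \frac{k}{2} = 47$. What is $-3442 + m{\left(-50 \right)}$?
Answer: $-3442 - 440 i \sqrt{2} \approx -3442.0 - 622.25 i$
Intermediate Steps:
$k = -88$ ($k = 6 - 94 = -88$)
$m{\left(U \right)} = - 88 \sqrt{U}$
$-3442 + m{\left(-50 \right)} = -3442 - 88 \sqrt{-50} = -3442 - 88 \cdot 5 i \sqrt{2} = -3442 - 440 i \sqrt{2}$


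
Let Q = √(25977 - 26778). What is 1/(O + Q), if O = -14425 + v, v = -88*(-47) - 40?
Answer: -3443/35563014 - I*√89/35563014 ≈ -9.6814e-5 - 2.6528e-7*I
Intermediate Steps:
v = 4096 (v = 4136 - 40 = 4096)
Q = 3*I*√89 (Q = √(-801) = 3*I*√89 ≈ 28.302*I)
O = -10329 (O = -14425 + 4096 = -10329)
1/(O + Q) = 1/(-10329 + 3*I*√89)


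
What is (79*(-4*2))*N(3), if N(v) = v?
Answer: -1896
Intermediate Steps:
(79*(-4*2))*N(3) = (79*(-4*2))*3 = (79*(-8))*3 = -632*3 = -1896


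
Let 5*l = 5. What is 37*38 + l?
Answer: 1407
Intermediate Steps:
l = 1 (l = (⅕)*5 = 1)
37*38 + l = 37*38 + 1 = 1406 + 1 = 1407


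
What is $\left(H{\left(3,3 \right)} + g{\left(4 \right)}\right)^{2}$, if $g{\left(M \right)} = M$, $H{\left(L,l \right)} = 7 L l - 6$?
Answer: $3721$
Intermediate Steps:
$H{\left(L,l \right)} = -6 + 7 L l$ ($H{\left(L,l \right)} = 7 L l - 6 = -6 + 7 L l$)
$\left(H{\left(3,3 \right)} + g{\left(4 \right)}\right)^{2} = \left(\left(-6 + 7 \cdot 3 \cdot 3\right) + 4\right)^{2} = \left(\left(-6 + 63\right) + 4\right)^{2} = \left(57 + 4\right)^{2} = 61^{2} = 3721$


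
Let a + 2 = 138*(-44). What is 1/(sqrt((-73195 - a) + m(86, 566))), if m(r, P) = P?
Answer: -I*sqrt(7395)/22185 ≈ -0.0038762*I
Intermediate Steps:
a = -6074 (a = -2 + 138*(-44) = -2 - 6072 = -6074)
1/(sqrt((-73195 - a) + m(86, 566))) = 1/(sqrt((-73195 - 1*(-6074)) + 566)) = 1/(sqrt((-73195 + 6074) + 566)) = 1/(sqrt(-67121 + 566)) = 1/(sqrt(-66555)) = 1/(3*I*sqrt(7395)) = -I*sqrt(7395)/22185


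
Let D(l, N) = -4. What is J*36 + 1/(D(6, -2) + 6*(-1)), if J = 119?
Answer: 42839/10 ≈ 4283.9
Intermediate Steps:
J*36 + 1/(D(6, -2) + 6*(-1)) = 119*36 + 1/(-4 + 6*(-1)) = 4284 + 1/(-4 - 6) = 4284 + 1/(-10) = 4284 - 1/10 = 42839/10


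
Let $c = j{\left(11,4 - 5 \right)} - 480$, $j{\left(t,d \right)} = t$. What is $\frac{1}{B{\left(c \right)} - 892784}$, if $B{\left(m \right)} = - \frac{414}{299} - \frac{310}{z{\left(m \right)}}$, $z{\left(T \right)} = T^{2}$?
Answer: $- \frac{2859493}{2552913561840} \approx -1.1201 \cdot 10^{-6}$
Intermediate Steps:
$c = -469$ ($c = 11 - 480 = -469$)
$B{\left(m \right)} = - \frac{18}{13} - \frac{310}{m^{2}}$ ($B{\left(m \right)} = - \frac{414}{299} - \frac{310}{m^{2}} = \left(-414\right) \frac{1}{299} - \frac{310}{m^{2}} = - \frac{18}{13} - \frac{310}{m^{2}}$)
$\frac{1}{B{\left(c \right)} - 892784} = \frac{1}{\left(- \frac{18}{13} - \frac{310}{219961}\right) - 892784} = \frac{1}{- \frac{3963328}{2859493} - 892784} = \frac{1}{- \frac{2552913561840}{2859493}} = - \frac{2859493}{2552913561840}$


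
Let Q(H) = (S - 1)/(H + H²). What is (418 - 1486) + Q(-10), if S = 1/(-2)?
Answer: -64081/60 ≈ -1068.0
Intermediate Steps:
S = -½ (S = 1*(-½) = -½ ≈ -0.50000)
Q(H) = -3/(2*(H + H²)) (Q(H) = (-½ - 1)/(H + H²) = -3/(2*(H + H²)))
(418 - 1486) + Q(-10) = (418 - 1486) - 3/2/(-10*(1 - 10)) = -1068 - 3/2*(-⅒)/(-9) = -1068 - 3/2*(-⅒)*(-⅑) = -1068 - 1/60 = -64081/60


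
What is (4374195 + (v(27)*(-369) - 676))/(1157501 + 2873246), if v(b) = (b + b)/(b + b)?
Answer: 4373150/4030747 ≈ 1.0849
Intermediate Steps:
v(b) = 1 (v(b) = (2*b)/((2*b)) = (2*b)*(1/(2*b)) = 1)
(4374195 + (v(27)*(-369) - 676))/(1157501 + 2873246) = (4374195 + (1*(-369) - 676))/(1157501 + 2873246) = (4374195 + (-369 - 676))/4030747 = (4374195 - 1045)*(1/4030747) = 4373150*(1/4030747) = 4373150/4030747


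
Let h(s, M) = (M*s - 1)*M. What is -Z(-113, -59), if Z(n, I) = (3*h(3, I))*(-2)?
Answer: 63012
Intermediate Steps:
h(s, M) = M*(-1 + M*s) (h(s, M) = (-1 + M*s)*M = M*(-1 + M*s))
Z(n, I) = -6*I*(-1 + 3*I) (Z(n, I) = (3*(I*(-1 + I*3)))*(-2) = (3*(I*(-1 + 3*I)))*(-2) = (3*I*(-1 + 3*I))*(-2) = -6*I*(-1 + 3*I))
-Z(-113, -59) = -6*(-59)*(1 - 3*(-59)) = -6*(-59)*(1 + 177) = -6*(-59)*178 = -1*(-63012) = 63012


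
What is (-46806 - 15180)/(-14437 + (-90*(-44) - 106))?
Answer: 61986/10583 ≈ 5.8571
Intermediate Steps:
(-46806 - 15180)/(-14437 + (-90*(-44) - 106)) = -61986/(-14437 + (3960 - 106)) = -61986/(-14437 + 3854) = -61986/(-10583) = -61986*(-1/10583) = 61986/10583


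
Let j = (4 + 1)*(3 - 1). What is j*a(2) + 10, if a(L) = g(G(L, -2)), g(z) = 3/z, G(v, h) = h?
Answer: -5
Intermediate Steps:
j = 10 (j = 5*2 = 10)
a(L) = -3/2 (a(L) = 3/(-2) = 3*(-1/2) = -3/2)
j*a(2) + 10 = 10*(-3/2) + 10 = -15 + 10 = -5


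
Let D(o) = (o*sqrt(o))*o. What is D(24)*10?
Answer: 11520*sqrt(6) ≈ 28218.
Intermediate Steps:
D(o) = o**(5/2) (D(o) = o**(3/2)*o = o**(5/2))
D(24)*10 = 24**(5/2)*10 = (1152*sqrt(6))*10 = 11520*sqrt(6)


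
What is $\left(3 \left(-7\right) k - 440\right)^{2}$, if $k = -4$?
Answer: $126736$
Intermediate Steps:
$\left(3 \left(-7\right) k - 440\right)^{2} = \left(3 \left(-7\right) \left(-4\right) - 440\right)^{2} = \left(\left(-21\right) \left(-4\right) - 440\right)^{2} = \left(84 - 440\right)^{2} = \left(-356\right)^{2} = 126736$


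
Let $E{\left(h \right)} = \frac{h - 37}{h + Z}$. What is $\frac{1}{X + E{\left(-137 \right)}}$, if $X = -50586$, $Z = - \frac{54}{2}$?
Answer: $- \frac{82}{4147965} \approx -1.9769 \cdot 10^{-5}$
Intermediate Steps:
$Z = -27$ ($Z = \left(-54\right) \frac{1}{2} = -27$)
$E{\left(h \right)} = \frac{-37 + h}{-27 + h}$ ($E{\left(h \right)} = \frac{h - 37}{h - 27} = \frac{-37 + h}{-27 + h}$)
$\frac{1}{X + E{\left(-137 \right)}} = \frac{1}{-50586 + \frac{-37 - 137}{-27 - 137}} = \frac{1}{-50586 + \frac{1}{-164} \left(-174\right)} = \frac{1}{-50586 - - \frac{87}{82}} = \frac{1}{-50586 + \frac{87}{82}} = \frac{1}{- \frac{4147965}{82}} = - \frac{82}{4147965}$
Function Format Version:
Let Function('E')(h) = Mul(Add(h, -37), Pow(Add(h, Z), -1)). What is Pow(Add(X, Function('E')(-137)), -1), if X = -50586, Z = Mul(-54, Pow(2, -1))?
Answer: Rational(-82, 4147965) ≈ -1.9769e-5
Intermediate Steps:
Z = -27 (Z = Mul(-54, Rational(1, 2)) = -27)
Function('E')(h) = Mul(Pow(Add(-27, h), -1), Add(-37, h)) (Function('E')(h) = Mul(Add(h, -37), Pow(Add(h, -27), -1)) = Mul(Add(-37, h), Pow(Add(-27, h), -1)) = Mul(Pow(Add(-27, h), -1), Add(-37, h)))
Pow(Add(X, Function('E')(-137)), -1) = Pow(Add(-50586, Mul(Pow(Add(-27, -137), -1), Add(-37, -137))), -1) = Pow(Add(-50586, Mul(Pow(-164, -1), -174)), -1) = Pow(Add(-50586, Mul(Rational(-1, 164), -174)), -1) = Pow(Add(-50586, Rational(87, 82)), -1) = Pow(Rational(-4147965, 82), -1) = Rational(-82, 4147965)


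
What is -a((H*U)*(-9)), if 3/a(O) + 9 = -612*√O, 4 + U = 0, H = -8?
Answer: 1/3995139 - 272*I*√2/1331713 ≈ 2.503e-7 - 0.00028885*I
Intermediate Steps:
U = -4 (U = -4 + 0 = -4)
a(O) = 3/(-9 - 612*√O)
-a((H*U)*(-9)) = -(-1)/(3 + 204*√(-8*(-4)*(-9))) = -(-1)/(3 + 204*√(32*(-9))) = -(-1)/(3 + 204*√(-288)) = -(-1)/(3 + 204*(12*I*√2)) = -(-1)/(3 + 2448*I*√2) = 1/(3 + 2448*I*√2)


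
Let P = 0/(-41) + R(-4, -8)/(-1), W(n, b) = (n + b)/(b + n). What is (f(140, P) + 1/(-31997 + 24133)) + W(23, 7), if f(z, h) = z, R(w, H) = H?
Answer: 1108823/7864 ≈ 141.00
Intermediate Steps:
W(n, b) = 1 (W(n, b) = (b + n)/(b + n) = 1)
P = 8 (P = 0/(-41) - 8/(-1) = 0*(-1/41) - 8*(-1) = 0 + 8 = 8)
(f(140, P) + 1/(-31997 + 24133)) + W(23, 7) = (140 + 1/(-31997 + 24133)) + 1 = (140 + 1/(-7864)) + 1 = (140 - 1/7864) + 1 = 1100959/7864 + 1 = 1108823/7864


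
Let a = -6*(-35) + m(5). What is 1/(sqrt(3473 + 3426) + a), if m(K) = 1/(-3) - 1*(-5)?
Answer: 1932/352645 - 9*sqrt(6899)/352645 ≈ 0.0033588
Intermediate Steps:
m(K) = 14/3 (m(K) = -1/3 + 5 = 14/3)
a = 644/3 (a = -6*(-35) + 14/3 = 210 + 14/3 = 644/3 ≈ 214.67)
1/(sqrt(3473 + 3426) + a) = 1/(sqrt(3473 + 3426) + 644/3) = 1/(sqrt(6899) + 644/3) = 1/(644/3 + sqrt(6899))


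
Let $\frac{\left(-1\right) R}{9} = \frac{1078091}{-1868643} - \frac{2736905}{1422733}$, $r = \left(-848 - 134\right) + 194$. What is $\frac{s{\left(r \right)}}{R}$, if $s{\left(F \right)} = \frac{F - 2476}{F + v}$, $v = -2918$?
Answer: $\frac{2025584808624}{51760471955383} \approx 0.039134$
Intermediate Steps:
$r = -788$ ($r = -982 + 194 = -788$)
$s{\left(F \right)} = \frac{-2476 + F}{-2918 + F}$ ($s{\left(F \right)} = \frac{F - 2476}{F - 2918} = \frac{F - 2476}{-2918 + F} = \frac{-2476 + F}{-2918 + F}$)
$R = \frac{949733430374}{42199683513}$ ($R = - 9 \left(\frac{1078091}{-1868643} - \frac{2736905}{1422733}\right) = - 9 \left(1078091 \left(- \frac{1}{1868643}\right) - \frac{2736905}{1422733}\right) = - 9 \left(- \frac{154013}{266949} - \frac{2736905}{1422733}\right) = \left(-9\right) \left(- \frac{949733430374}{379797151617}\right) = \frac{949733430374}{42199683513} \approx 22.506$)
$\frac{s{\left(r \right)}}{R} = \frac{\frac{1}{-2918 - 788} \left(-2476 - 788\right)}{\frac{949733430374}{42199683513}} = \frac{1}{-3706} \left(-3264\right) \frac{42199683513}{949733430374} = \left(- \frac{1}{3706}\right) \left(-3264\right) \frac{42199683513}{949733430374} = \frac{96}{109} \cdot \frac{42199683513}{949733430374} = \frac{2025584808624}{51760471955383}$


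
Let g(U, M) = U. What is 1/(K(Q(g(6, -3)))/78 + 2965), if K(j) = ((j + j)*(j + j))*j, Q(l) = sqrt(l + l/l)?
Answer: 4509765/13371451853 - 546*sqrt(7)/13371451853 ≈ 0.00033716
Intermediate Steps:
Q(l) = sqrt(1 + l) (Q(l) = sqrt(l + 1) = sqrt(1 + l))
K(j) = 4*j**3 (K(j) = ((2*j)*(2*j))*j = (4*j**2)*j = 4*j**3)
1/(K(Q(g(6, -3)))/78 + 2965) = 1/((4*(sqrt(1 + 6))**3)/78 + 2965) = 1/((4*(sqrt(7))**3)*(1/78) + 2965) = 1/((4*(7*sqrt(7)))*(1/78) + 2965) = 1/((28*sqrt(7))*(1/78) + 2965) = 1/(14*sqrt(7)/39 + 2965) = 1/(2965 + 14*sqrt(7)/39)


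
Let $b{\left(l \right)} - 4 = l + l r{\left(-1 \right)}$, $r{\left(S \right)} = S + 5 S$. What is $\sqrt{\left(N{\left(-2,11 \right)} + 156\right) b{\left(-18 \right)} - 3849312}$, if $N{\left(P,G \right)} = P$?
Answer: $2 i \sqrt{958709} \approx 1958.3 i$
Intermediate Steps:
$r{\left(S \right)} = 6 S$
$b{\left(l \right)} = 4 - 5 l$ ($b{\left(l \right)} = 4 + \left(l + l 6 \left(-1\right)\right) = 4 + \left(l + l \left(-6\right)\right) = 4 + \left(l - 6 l\right) = 4 - 5 l$)
$\sqrt{\left(N{\left(-2,11 \right)} + 156\right) b{\left(-18 \right)} - 3849312} = \sqrt{\left(-2 + 156\right) \left(4 - -90\right) - 3849312} = \sqrt{154 \left(4 + 90\right) - 3849312} = \sqrt{154 \cdot 94 - 3849312} = \sqrt{14476 - 3849312} = \sqrt{-3834836} = 2 i \sqrt{958709}$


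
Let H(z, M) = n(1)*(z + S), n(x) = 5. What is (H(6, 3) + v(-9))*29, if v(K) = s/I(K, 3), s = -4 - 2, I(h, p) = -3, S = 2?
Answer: 1218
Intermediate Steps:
s = -6
H(z, M) = 10 + 5*z (H(z, M) = 5*(z + 2) = 5*(2 + z) = 10 + 5*z)
v(K) = 2 (v(K) = -6/(-3) = -6*(-⅓) = 2)
(H(6, 3) + v(-9))*29 = ((10 + 5*6) + 2)*29 = ((10 + 30) + 2)*29 = (40 + 2)*29 = 42*29 = 1218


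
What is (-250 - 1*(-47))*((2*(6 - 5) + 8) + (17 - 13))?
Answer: -2842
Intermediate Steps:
(-250 - 1*(-47))*((2*(6 - 5) + 8) + (17 - 13)) = (-250 + 47)*((2*1 + 8) + 4) = -203*((2 + 8) + 4) = -203*(10 + 4) = -203*14 = -2842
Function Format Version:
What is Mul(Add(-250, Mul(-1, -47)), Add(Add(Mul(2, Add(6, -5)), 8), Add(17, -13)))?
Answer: -2842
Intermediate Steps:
Mul(Add(-250, Mul(-1, -47)), Add(Add(Mul(2, Add(6, -5)), 8), Add(17, -13))) = Mul(Add(-250, 47), Add(Add(Mul(2, 1), 8), 4)) = Mul(-203, Add(Add(2, 8), 4)) = Mul(-203, Add(10, 4)) = Mul(-203, 14) = -2842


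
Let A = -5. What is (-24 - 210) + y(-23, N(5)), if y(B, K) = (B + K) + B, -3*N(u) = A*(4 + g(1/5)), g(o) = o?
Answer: -273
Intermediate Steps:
N(u) = 7 (N(u) = -(-5)*(4 + 1/5)/3 = -(-5)*21/(3*5) = -1/3*(-21) = 7)
y(B, K) = K + 2*B
(-24 - 210) + y(-23, N(5)) = (-24 - 210) + (7 + 2*(-23)) = -234 + (7 - 46) = -234 - 39 = -273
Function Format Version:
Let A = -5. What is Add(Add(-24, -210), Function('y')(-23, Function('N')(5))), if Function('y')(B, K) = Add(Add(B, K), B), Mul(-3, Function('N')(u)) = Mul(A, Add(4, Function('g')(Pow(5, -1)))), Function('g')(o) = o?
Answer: -273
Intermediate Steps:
Function('N')(u) = 7 (Function('N')(u) = Mul(Rational(-1, 3), Mul(-5, Add(4, Pow(5, -1)))) = Mul(Rational(-1, 3), Mul(-5, Add(4, Rational(1, 5)))) = Mul(Rational(-1, 3), Mul(-5, Rational(21, 5))) = Mul(Rational(-1, 3), -21) = 7)
Function('y')(B, K) = Add(K, Mul(2, B))
Add(Add(-24, -210), Function('y')(-23, Function('N')(5))) = Add(Add(-24, -210), Add(7, Mul(2, -23))) = Add(-234, Add(7, -46)) = Add(-234, -39) = -273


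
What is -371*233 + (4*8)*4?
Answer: -86315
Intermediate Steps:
-371*233 + (4*8)*4 = -86443 + 32*4 = -86443 + 128 = -86315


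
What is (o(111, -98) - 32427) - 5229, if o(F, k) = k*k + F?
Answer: -27941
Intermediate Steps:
o(F, k) = F + k² (o(F, k) = k² + F = F + k²)
(o(111, -98) - 32427) - 5229 = ((111 + (-98)²) - 32427) - 5229 = ((111 + 9604) - 32427) - 5229 = (9715 - 32427) - 5229 = -22712 - 5229 = -27941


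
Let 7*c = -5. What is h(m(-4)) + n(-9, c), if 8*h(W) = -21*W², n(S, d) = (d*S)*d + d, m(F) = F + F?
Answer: -8492/49 ≈ -173.31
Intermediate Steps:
c = -5/7 (c = (⅐)*(-5) = -5/7 ≈ -0.71429)
m(F) = 2*F
n(S, d) = d + S*d² (n(S, d) = (S*d)*d + d = S*d² + d = d + S*d²)
h(W) = -21*W²/8 (h(W) = (-21*W²)/8 = -21*W²/8)
h(m(-4)) + n(-9, c) = -21*(2*(-4))²/8 - 5*(1 - 9*(-5/7))/7 = -21/8*(-8)² - 5*(1 + 45/7)/7 = -21/8*64 - 5/7*52/7 = -168 - 260/49 = -8492/49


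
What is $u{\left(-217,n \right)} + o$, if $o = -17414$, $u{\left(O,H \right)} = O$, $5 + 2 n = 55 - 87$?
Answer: $-17631$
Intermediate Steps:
$n = - \frac{37}{2}$ ($n = - \frac{5}{2} + \frac{55 - 87}{2} = - \frac{5}{2} + \frac{1}{2} \left(-32\right) = - \frac{5}{2} - 16 = - \frac{37}{2} \approx -18.5$)
$u{\left(-217,n \right)} + o = -217 - 17414 = -17631$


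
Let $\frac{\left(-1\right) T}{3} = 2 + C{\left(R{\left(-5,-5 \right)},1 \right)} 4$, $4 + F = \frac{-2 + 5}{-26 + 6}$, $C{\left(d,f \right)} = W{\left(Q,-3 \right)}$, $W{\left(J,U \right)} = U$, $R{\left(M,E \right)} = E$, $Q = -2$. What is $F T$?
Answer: $- \frac{249}{2} \approx -124.5$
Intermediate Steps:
$C{\left(d,f \right)} = -3$
$F = - \frac{83}{20}$ ($F = -4 + \frac{-2 + 5}{-26 + 6} = -4 + \frac{3}{-20} = -4 + 3 \left(- \frac{1}{20}\right) = -4 - \frac{3}{20} = - \frac{83}{20} \approx -4.15$)
$T = 30$ ($T = - 3 \left(2 - 12\right) = \left(-3\right) \left(-10\right) = 30$)
$F T = \left(- \frac{83}{20}\right) 30 = - \frac{249}{2}$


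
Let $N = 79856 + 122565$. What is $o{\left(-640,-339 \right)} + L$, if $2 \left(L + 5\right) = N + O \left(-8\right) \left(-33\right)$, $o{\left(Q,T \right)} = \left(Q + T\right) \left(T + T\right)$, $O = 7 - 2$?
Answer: $\frac{1531255}{2} \approx 7.6563 \cdot 10^{5}$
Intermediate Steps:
$O = 5$
$N = 202421$
$o{\left(Q,T \right)} = 2 T \left(Q + T\right)$ ($o{\left(Q,T \right)} = \left(Q + T\right) 2 T = 2 T \left(Q + T\right)$)
$L = \frac{203731}{2}$ ($L = -5 + \frac{202421 + 5 \left(-8\right) \left(-33\right)}{2} = -5 + \frac{202421 - -1320}{2} = -5 + \frac{202421 + 1320}{2} = -5 + \frac{1}{2} \cdot 203741 = -5 + \frac{203741}{2} = \frac{203731}{2} \approx 1.0187 \cdot 10^{5}$)
$o{\left(-640,-339 \right)} + L = 2 \left(-339\right) \left(-640 - 339\right) + \frac{203731}{2} = 2 \left(-339\right) \left(-979\right) + \frac{203731}{2} = 663762 + \frac{203731}{2} = \frac{1531255}{2}$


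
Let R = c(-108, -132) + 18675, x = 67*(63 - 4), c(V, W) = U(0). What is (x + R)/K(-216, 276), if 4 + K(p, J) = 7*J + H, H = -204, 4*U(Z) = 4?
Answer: 22629/1724 ≈ 13.126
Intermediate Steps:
U(Z) = 1 (U(Z) = (¼)*4 = 1)
c(V, W) = 1
K(p, J) = -208 + 7*J (K(p, J) = -4 + (7*J - 204) = -4 + (-204 + 7*J) = -208 + 7*J)
x = 3953 (x = 67*59 = 3953)
R = 18676 (R = 1 + 18675 = 18676)
(x + R)/K(-216, 276) = (3953 + 18676)/(-208 + 7*276) = 22629/(-208 + 1932) = 22629/1724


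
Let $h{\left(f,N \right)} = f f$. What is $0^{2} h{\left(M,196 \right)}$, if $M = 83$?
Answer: $0$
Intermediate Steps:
$h{\left(f,N \right)} = f^{2}$
$0^{2} h{\left(M,196 \right)} = 0^{2} \cdot 83^{2} = 0 \cdot 6889 = 0$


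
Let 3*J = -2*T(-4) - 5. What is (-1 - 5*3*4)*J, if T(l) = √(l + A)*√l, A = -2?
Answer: 305/3 - 244*√6/3 ≈ -97.558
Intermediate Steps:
T(l) = √l*√(-2 + l) (T(l) = √(l - 2)*√l = √(-2 + l)*√l = √l*√(-2 + l))
J = -5/3 + 4*√6/3 (J = (-2*√(-4)*√(-2 - 4) - 5)/3 = (-2*2*I*√(-6) - 5)/3 = (-2*2*I*I*√6 - 5)/3 = (-(-4)*√6 - 5)/3 = (4*√6 - 5)/3 = (-5 + 4*√6)/3 = -5/3 + 4*√6/3 ≈ 1.5993)
(-1 - 5*3*4)*J = (-1 - 5*3*4)*(-5/3 + 4*√6/3) = (-1 - 15*4)*(-5/3 + 4*√6/3) = (-1 - 60)*(-5/3 + 4*√6/3) = -61*(-5/3 + 4*√6/3) = 305/3 - 244*√6/3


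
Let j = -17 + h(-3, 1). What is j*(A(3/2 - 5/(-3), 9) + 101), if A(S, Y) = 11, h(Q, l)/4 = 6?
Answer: 784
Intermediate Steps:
h(Q, l) = 24 (h(Q, l) = 4*6 = 24)
j = 7 (j = -17 + 24 = 7)
j*(A(3/2 - 5/(-3), 9) + 101) = 7*(11 + 101) = 7*112 = 784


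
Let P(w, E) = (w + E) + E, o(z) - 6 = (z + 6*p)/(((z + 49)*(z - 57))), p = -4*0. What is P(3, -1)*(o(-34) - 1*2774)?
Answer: -3778286/1365 ≈ -2768.0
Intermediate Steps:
p = 0
o(z) = 6 + z/((-57 + z)*(49 + z)) (o(z) = 6 + (z + 6*0)/(((z + 49)*(z - 57))) = 6 + (z + 0)/(((49 + z)*(-57 + z))) = 6 + z/(((-57 + z)*(49 + z))) = 6 + z*(1/((-57 + z)*(49 + z))) = 6 + z/((-57 + z)*(49 + z)))
P(w, E) = w + 2*E (P(w, E) = (E + w) + E = w + 2*E)
P(3, -1)*(o(-34) - 1*2774) = (3 + 2*(-1))*((16758 - 6*(-34)² + 47*(-34))/(2793 - 1*(-34)² + 8*(-34)) - 1*2774) = (3 - 2)*((16758 - 6*1156 - 1598)/(2793 - 1*1156 - 272) - 2774) = 1*((16758 - 6936 - 1598)/(2793 - 1156 - 272) - 2774) = 1*(8224/1365 - 2774) = 1*(-3778286/1365) = -3778286/1365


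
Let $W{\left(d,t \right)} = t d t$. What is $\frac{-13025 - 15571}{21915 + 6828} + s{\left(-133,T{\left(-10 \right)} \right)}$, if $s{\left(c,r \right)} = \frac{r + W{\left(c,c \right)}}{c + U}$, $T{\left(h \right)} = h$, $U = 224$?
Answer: $- \frac{1733967563}{67067} \approx -25854.0$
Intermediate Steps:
$W{\left(d,t \right)} = d t^{2}$ ($W{\left(d,t \right)} = d t t = d t^{2}$)
$s{\left(c,r \right)} = \frac{r + c^{3}}{224 + c}$ ($s{\left(c,r \right)} = \frac{r + c c^{2}}{c + 224} = \frac{r + c^{3}}{224 + c}$)
$\frac{-13025 - 15571}{21915 + 6828} + s{\left(-133,T{\left(-10 \right)} \right)} = \frac{-13025 - 15571}{21915 + 6828} + \frac{-10 + \left(-133\right)^{3}}{224 - 133} = - \frac{28596}{28743} + \frac{-10 - 2352637}{91} = \left(-28596\right) \frac{1}{28743} + \frac{1}{91} \left(-2352647\right) = - \frac{9532}{9581} - \frac{2352647}{91} = - \frac{1733967563}{67067}$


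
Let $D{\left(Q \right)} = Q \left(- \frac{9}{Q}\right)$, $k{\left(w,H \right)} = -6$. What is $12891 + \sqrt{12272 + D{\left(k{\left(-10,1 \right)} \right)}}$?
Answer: $12891 + \sqrt{12263} \approx 13002.0$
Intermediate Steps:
$D{\left(Q \right)} = -9$
$12891 + \sqrt{12272 + D{\left(k{\left(-10,1 \right)} \right)}} = 12891 + \sqrt{12272 - 9} = 12891 + \sqrt{12263}$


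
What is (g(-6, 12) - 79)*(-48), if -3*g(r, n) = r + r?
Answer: 3600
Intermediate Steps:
g(r, n) = -2*r/3 (g(r, n) = -(r + r)/3 = -2*r/3)
(g(-6, 12) - 79)*(-48) = (-⅔*(-6) - 79)*(-48) = (4 - 79)*(-48) = -75*(-48) = 3600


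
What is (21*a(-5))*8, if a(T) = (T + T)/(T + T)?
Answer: 168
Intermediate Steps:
a(T) = 1 (a(T) = (2*T)/((2*T)) = (2*T)*(1/(2*T)) = 1)
(21*a(-5))*8 = (21*1)*8 = 21*8 = 168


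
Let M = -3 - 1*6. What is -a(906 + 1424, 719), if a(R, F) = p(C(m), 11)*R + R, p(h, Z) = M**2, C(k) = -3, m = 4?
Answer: -191060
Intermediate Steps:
M = -9 (M = -3 - 6 = -9)
p(h, Z) = 81 (p(h, Z) = (-9)**2 = 81)
a(R, F) = 82*R (a(R, F) = 81*R + R = 82*R)
-a(906 + 1424, 719) = -82*(906 + 1424) = -82*2330 = -1*191060 = -191060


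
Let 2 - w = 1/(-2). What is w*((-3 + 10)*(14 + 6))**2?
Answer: 49000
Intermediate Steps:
w = 5/2 (w = 2 - 1/(-2) = 2 - 1*(-1/2) = 2 + 1/2 = 5/2 ≈ 2.5000)
w*((-3 + 10)*(14 + 6))**2 = 5*((-3 + 10)*(14 + 6))**2/2 = 5*(7*20)**2/2 = (5/2)*140**2 = (5/2)*19600 = 49000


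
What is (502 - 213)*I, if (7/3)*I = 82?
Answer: 71094/7 ≈ 10156.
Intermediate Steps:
I = 246/7 (I = (3/7)*82 = 246/7 ≈ 35.143)
(502 - 213)*I = (502 - 213)*(246/7) = 289*(246/7) = 71094/7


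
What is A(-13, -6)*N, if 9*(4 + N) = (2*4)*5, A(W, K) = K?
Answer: -8/3 ≈ -2.6667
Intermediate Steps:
N = 4/9 (N = -4 + ((2*4)*5)/9 = -4 + (8*5)/9 = -4 + (⅑)*40 = -4 + 40/9 = 4/9 ≈ 0.44444)
A(-13, -6)*N = -6*4/9 = -8/3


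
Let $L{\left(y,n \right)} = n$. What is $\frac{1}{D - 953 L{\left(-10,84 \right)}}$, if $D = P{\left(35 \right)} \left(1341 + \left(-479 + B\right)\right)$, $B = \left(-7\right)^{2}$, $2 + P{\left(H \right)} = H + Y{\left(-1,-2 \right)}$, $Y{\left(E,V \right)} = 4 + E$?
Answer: $- \frac{1}{47256} \approx -2.1161 \cdot 10^{-5}$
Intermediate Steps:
$P{\left(H \right)} = 1 + H$ ($P{\left(H \right)} = -2 + \left(H + \left(4 - 1\right)\right) = -2 + \left(H + 3\right) = -2 + \left(3 + H\right) = 1 + H$)
$B = 49$
$D = 32796$ ($D = \left(1 + 35\right) \left(1341 + \left(-479 + 49\right)\right) = 36 \left(1341 - 430\right) = 36 \cdot 911 = 32796$)
$\frac{1}{D - 953 L{\left(-10,84 \right)}} = \frac{1}{32796 - 80052} = \frac{1}{-47256} = - \frac{1}{47256}$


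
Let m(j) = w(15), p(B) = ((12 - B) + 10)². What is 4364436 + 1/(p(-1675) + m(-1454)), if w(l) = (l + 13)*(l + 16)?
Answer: 12572530403173/2880677 ≈ 4.3644e+6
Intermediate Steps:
w(l) = (13 + l)*(16 + l)
p(B) = (22 - B)²
m(j) = 868 (m(j) = 208 + 15² + 29*15 = 208 + 225 + 435 = 868)
4364436 + 1/(p(-1675) + m(-1454)) = 4364436 + 1/((-22 - 1675)² + 868) = 4364436 + 1/((-1697)² + 868) = 4364436 + 1/(2879809 + 868) = 4364436 + 1/2880677 = 12572530403173/2880677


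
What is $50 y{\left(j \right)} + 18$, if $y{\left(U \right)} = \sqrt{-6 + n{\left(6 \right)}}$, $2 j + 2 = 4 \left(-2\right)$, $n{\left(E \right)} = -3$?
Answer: $18 + 150 i \approx 18.0 + 150.0 i$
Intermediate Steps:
$j = -5$ ($j = -1 + \frac{4 \left(-2\right)}{2} = -1 + \frac{1}{2} \left(-8\right) = -1 - 4 = -5$)
$y{\left(U \right)} = 3 i$ ($y{\left(U \right)} = \sqrt{-6 - 3} = \sqrt{-9} = 3 i$)
$50 y{\left(j \right)} + 18 = 50 \cdot 3 i + 18 = 150 i + 18 = 18 + 150 i$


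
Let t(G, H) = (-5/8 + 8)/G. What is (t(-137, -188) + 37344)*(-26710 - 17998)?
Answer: -457463041805/274 ≈ -1.6696e+9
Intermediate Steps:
t(G, H) = 59/(8*G) (t(G, H) = (-5*⅛ + 8)/G = (-5/8 + 8)/G = 59/(8*G))
(t(-137, -188) + 37344)*(-26710 - 17998) = ((59/8)/(-137) + 37344)*(-26710 - 17998) = ((59/8)*(-1/137) + 37344)*(-44708) = (-59/1096 + 37344)*(-44708) = (40928965/1096)*(-44708) = -457463041805/274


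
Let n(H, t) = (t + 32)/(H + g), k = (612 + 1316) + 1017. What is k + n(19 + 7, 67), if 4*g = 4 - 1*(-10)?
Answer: 173953/59 ≈ 2948.4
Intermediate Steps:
k = 2945 (k = 1928 + 1017 = 2945)
g = 7/2 (g = (4 - 1*(-10))/4 = (4 + 10)/4 = (1/4)*14 = 7/2 ≈ 3.5000)
n(H, t) = (32 + t)/(7/2 + H) (n(H, t) = (t + 32)/(H + 7/2) = (32 + t)/(7/2 + H))
k + n(19 + 7, 67) = 2945 + 2*(32 + 67)/(7 + 2*(19 + 7)) = 2945 + 2*99/(7 + 2*26) = 2945 + 2*99/(7 + 52) = 2945 + 2*99/59 = 2945 + 2*(1/59)*99 = 2945 + 198/59 = 173953/59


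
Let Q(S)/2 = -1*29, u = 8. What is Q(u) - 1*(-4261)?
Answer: 4203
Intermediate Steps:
Q(S) = -58 (Q(S) = 2*(-1*29) = 2*(-29) = -58)
Q(u) - 1*(-4261) = -58 - 1*(-4261) = -58 + 4261 = 4203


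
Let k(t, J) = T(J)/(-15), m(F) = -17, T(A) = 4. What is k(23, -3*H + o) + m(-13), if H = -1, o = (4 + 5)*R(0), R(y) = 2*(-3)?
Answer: -259/15 ≈ -17.267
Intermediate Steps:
R(y) = -6
o = -54 (o = (4 + 5)*(-6) = 9*(-6) = -54)
k(t, J) = -4/15 (k(t, J) = 4/(-15) = 4*(-1/15) = -4/15)
k(23, -3*H + o) + m(-13) = -4/15 - 17 = -259/15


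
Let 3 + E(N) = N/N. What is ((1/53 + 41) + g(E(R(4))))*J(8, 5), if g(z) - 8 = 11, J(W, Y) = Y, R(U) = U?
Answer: 15905/53 ≈ 300.09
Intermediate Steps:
E(N) = -2 (E(N) = -3 + N/N = -3 + 1 = -2)
g(z) = 19 (g(z) = 8 + 11 = 19)
((1/53 + 41) + g(E(R(4))))*J(8, 5) = ((1/53 + 41) + 19)*5 = (2174/53 + 19)*5 = (3181/53)*5 = 15905/53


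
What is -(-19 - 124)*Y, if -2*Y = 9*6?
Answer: -3861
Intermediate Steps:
Y = -27 (Y = -9*6/2 = -1/2*54 = -27)
-(-19 - 124)*Y = -(-19 - 124)*(-27) = -(-143)*(-27) = -1*3861 = -3861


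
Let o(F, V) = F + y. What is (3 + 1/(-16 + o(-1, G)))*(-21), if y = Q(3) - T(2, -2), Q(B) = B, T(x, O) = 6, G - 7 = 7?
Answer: -1239/20 ≈ -61.950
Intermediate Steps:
G = 14 (G = 7 + 7 = 14)
y = -3 (y = 3 - 1*6 = 3 - 6 = -3)
o(F, V) = -3 + F (o(F, V) = F - 3 = -3 + F)
(3 + 1/(-16 + o(-1, G)))*(-21) = (3 + 1/(-16 + (-3 - 1)))*(-21) = (3 + 1/(-16 - 4))*(-21) = (3 + 1/(-20))*(-21) = (3 - 1/20)*(-21) = (59/20)*(-21) = -1239/20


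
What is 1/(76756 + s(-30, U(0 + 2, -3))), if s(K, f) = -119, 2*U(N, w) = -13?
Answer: 1/76637 ≈ 1.3049e-5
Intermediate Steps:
U(N, w) = -13/2 (U(N, w) = (½)*(-13) = -13/2)
1/(76756 + s(-30, U(0 + 2, -3))) = 1/(76756 - 119) = 1/76637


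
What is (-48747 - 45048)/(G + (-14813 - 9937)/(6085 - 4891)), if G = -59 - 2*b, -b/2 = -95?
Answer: 18665205/91486 ≈ 204.02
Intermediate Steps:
b = 190 (b = -2*(-95) = 190)
G = -439 (G = -59 - 2*190 = -59 - 380 = -439)
(-48747 - 45048)/(G + (-14813 - 9937)/(6085 - 4891)) = (-48747 - 45048)/(-439 + (-14813 - 9937)/(6085 - 4891)) = -93795/(-439 - 24750/1194) = -93795/(-439 - 24750*1/1194) = -93795/(-439 - 4125/199) = -93795/(-91486/199) = -93795*(-199/91486) = 18665205/91486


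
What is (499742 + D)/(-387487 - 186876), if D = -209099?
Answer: -290643/574363 ≈ -0.50603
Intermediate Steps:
(499742 + D)/(-387487 - 186876) = (499742 - 209099)/(-387487 - 186876) = 290643/(-574363) = 290643*(-1/574363) = -290643/574363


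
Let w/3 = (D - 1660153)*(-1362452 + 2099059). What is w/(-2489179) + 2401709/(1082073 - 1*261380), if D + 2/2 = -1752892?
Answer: 884264818793427107/291835968721 ≈ 3.0300e+6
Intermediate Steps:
D = -1752893 (D = -1 - 1752892 = -1752893)
w = -7542220724766 (w = 3*((-1752893 - 1660153)*(-1362452 + 2099059)) = 3*(-3413046*736607) = 3*(-2514073574922) = -7542220724766)
w/(-2489179) + 2401709/(1082073 - 1*261380) = -7542220724766/(-2489179) + 2401709/(1082073 - 1*261380) = -7542220724766*(-1/2489179) + 2401709/(1082073 - 261380) = 1077460103538/355597 + 2401709/820693 = 884264818793427107/291835968721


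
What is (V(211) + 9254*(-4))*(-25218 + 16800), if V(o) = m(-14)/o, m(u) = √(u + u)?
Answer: 311600688 - 16836*I*√7/211 ≈ 3.116e+8 - 211.11*I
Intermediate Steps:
m(u) = √2*√u (m(u) = √(2*u) = √2*√u)
V(o) = 2*I*√7/o (V(o) = (√2*√(-14))/o = (√2*(I*√14))/o = (2*I*√7)/o = 2*I*√7/o)
(V(211) + 9254*(-4))*(-25218 + 16800) = (2*I*√7/211 + 9254*(-4))*(-25218 + 16800) = (2*I*√7*(1/211) - 37016)*(-8418) = (2*I*√7/211 - 37016)*(-8418) = (-37016 + 2*I*√7/211)*(-8418) = 311600688 - 16836*I*√7/211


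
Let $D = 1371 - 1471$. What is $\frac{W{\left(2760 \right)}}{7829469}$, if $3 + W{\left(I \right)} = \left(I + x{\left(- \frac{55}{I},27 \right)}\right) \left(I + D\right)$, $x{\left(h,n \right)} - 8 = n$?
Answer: $\frac{7434697}{7829469} \approx 0.94958$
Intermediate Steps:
$x{\left(h,n \right)} = 8 + n$
$D = -100$ ($D = 1371 - 1471 = -100$)
$W{\left(I \right)} = -3 + \left(-100 + I\right) \left(35 + I\right)$ ($W{\left(I \right)} = -3 + \left(I + \left(8 + 27\right)\right) \left(I - 100\right) = -3 + \left(I + 35\right) \left(-100 + I\right) = -3 + \left(35 + I\right) \left(-100 + I\right) = -3 + \left(-100 + I\right) \left(35 + I\right)$)
$\frac{W{\left(2760 \right)}}{7829469} = \frac{-3503 + 2760^{2} - 179400}{7829469} = \left(-3503 + 7617600 - 179400\right) \frac{1}{7829469} = 7434697 \cdot \frac{1}{7829469} = \frac{7434697}{7829469}$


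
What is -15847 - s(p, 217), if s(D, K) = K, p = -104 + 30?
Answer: -16064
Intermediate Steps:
p = -74
-15847 - s(p, 217) = -15847 - 1*217 = -15847 - 217 = -16064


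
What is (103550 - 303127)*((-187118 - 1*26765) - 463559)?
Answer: 135201842034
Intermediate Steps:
(103550 - 303127)*((-187118 - 1*26765) - 463559) = -199577*((-187118 - 26765) - 463559) = -199577*(-213883 - 463559) = -199577*(-677442) = 135201842034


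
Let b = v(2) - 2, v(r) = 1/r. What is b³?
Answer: -27/8 ≈ -3.3750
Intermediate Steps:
b = -3/2 (b = 1/2 - 2 = ½ - 2 = -3/2 ≈ -1.5000)
b³ = (-3/2)³ = -27/8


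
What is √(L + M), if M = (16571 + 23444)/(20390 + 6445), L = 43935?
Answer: 2*√316394240829/5367 ≈ 209.61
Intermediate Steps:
M = 8003/5367 (M = 40015/26835 = 40015*(1/26835) = 8003/5367 ≈ 1.4911)
√(L + M) = √(43935 + 8003/5367) = √(235807148/5367) = 2*√316394240829/5367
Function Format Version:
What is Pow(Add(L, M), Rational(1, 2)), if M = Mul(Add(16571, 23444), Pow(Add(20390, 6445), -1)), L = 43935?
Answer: Mul(Rational(2, 5367), Pow(316394240829, Rational(1, 2))) ≈ 209.61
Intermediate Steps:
M = Rational(8003, 5367) (M = Mul(40015, Pow(26835, -1)) = Mul(40015, Rational(1, 26835)) = Rational(8003, 5367) ≈ 1.4911)
Pow(Add(L, M), Rational(1, 2)) = Pow(Add(43935, Rational(8003, 5367)), Rational(1, 2)) = Pow(Rational(235807148, 5367), Rational(1, 2)) = Mul(Rational(2, 5367), Pow(316394240829, Rational(1, 2)))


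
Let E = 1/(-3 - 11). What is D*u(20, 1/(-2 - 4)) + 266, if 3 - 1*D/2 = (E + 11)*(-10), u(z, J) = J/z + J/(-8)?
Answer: 37633/140 ≈ 268.81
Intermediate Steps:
E = -1/14 (E = 1/(-14) = -1/14 ≈ -0.071429)
u(z, J) = -J/8 + J/z (u(z, J) = J/z + J*(-⅛) = J/z - J/8 = -J/8 + J/z)
D = 1572/7 (D = 6 - 2*(-1/14 + 11)*(-10) = 6 - 153*(-10)/7 = 6 - 2*(-765/7) = 6 + 1530/7 = 1572/7 ≈ 224.57)
D*u(20, 1/(-2 - 4)) + 266 = 1572*(-1/(8*(-2 - 4)) + 1/(-2 - 4*20))/7 + 266 = 1572*(-⅛/(-6) + (1/20)/(-6))/7 + 266 = 1572*(-⅛*(-⅙) - ⅙*1/20)/7 + 266 = 1572*(1/48 - 1/120)/7 + 266 = (1572/7)*(1/80) + 266 = 393/140 + 266 = 37633/140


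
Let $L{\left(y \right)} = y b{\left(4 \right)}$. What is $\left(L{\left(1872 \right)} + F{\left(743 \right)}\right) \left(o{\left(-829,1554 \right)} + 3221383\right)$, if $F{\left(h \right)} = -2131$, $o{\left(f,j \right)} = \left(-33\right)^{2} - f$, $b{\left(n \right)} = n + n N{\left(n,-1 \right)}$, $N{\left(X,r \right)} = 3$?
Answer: $89675457121$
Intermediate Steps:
$b{\left(n \right)} = 4 n$ ($b{\left(n \right)} = n + n 3 = n + 3 n = 4 n$)
$L{\left(y \right)} = 16 y$ ($L{\left(y \right)} = y 4 \cdot 4 = y 16 = 16 y$)
$o{\left(f,j \right)} = 1089 - f$
$\left(L{\left(1872 \right)} + F{\left(743 \right)}\right) \left(o{\left(-829,1554 \right)} + 3221383\right) = \left(16 \cdot 1872 - 2131\right) \left(\left(1089 - -829\right) + 3221383\right) = \left(29952 - 2131\right) \left(\left(1089 + 829\right) + 3221383\right) = 27821 \left(1918 + 3221383\right) = 27821 \cdot 3223301 = 89675457121$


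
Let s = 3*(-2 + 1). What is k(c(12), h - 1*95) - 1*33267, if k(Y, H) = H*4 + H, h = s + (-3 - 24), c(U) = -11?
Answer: -33892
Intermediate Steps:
s = -3 (s = 3*(-1) = -3)
h = -30 (h = -3 + (-3 - 24) = -3 - 27 = -30)
k(Y, H) = 5*H (k(Y, H) = 4*H + H = 5*H)
k(c(12), h - 1*95) - 1*33267 = 5*(-30 - 1*95) - 1*33267 = 5*(-30 - 95) - 33267 = 5*(-125) - 33267 = -625 - 33267 = -33892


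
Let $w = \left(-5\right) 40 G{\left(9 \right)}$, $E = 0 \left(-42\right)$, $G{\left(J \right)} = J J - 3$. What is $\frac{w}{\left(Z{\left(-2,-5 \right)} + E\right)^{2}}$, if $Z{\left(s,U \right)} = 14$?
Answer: $- \frac{3900}{49} \approx -79.592$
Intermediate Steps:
$G{\left(J \right)} = -3 + J^{2}$ ($G{\left(J \right)} = J^{2} - 3 = -3 + J^{2}$)
$E = 0$
$w = -15600$ ($w = \left(-5\right) 40 \left(-3 + 9^{2}\right) = - 200 \left(-3 + 81\right) = \left(-200\right) 78 = -15600$)
$\frac{w}{\left(Z{\left(-2,-5 \right)} + E\right)^{2}} = - \frac{15600}{\left(14 + 0\right)^{2}} = - \frac{15600}{14^{2}} = - \frac{15600}{196} = \left(-15600\right) \frac{1}{196} = - \frac{3900}{49}$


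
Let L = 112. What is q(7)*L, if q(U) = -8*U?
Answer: -6272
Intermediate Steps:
q(7)*L = -8*7*112 = -56*112 = -6272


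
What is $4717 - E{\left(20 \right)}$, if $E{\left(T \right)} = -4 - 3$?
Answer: $4724$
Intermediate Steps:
$E{\left(T \right)} = -7$ ($E{\left(T \right)} = -4 - 3 = -7$)
$4717 - E{\left(20 \right)} = 4717 - -7 = 4717 + 7 = 4724$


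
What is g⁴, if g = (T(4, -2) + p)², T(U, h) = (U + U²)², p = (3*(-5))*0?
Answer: 655360000000000000000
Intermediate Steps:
p = 0 (p = -15*0 = 0)
g = 160000 (g = (4²*(1 + 4)² + 0)² = (16*5² + 0)² = (16*25 + 0)² = (400 + 0)² = 400² = 160000)
g⁴ = 160000⁴ = 655360000000000000000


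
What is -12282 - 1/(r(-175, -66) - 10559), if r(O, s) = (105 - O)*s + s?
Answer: -357467609/29105 ≈ -12282.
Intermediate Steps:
r(O, s) = s + s*(105 - O) (r(O, s) = s*(105 - O) + s = s + s*(105 - O))
-12282 - 1/(r(-175, -66) - 10559) = -12282 - 1/(-66*(106 - 1*(-175)) - 10559) = -12282 - 1/(-66*(106 + 175) - 10559) = -12282 - 1/(-66*281 - 10559) = -12282 - 1/(-18546 - 10559) = -12282 - 1/(-29105) = -12282 - 1*(-1/29105) = -12282 + 1/29105 = -357467609/29105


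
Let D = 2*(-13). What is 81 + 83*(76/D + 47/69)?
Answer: -94256/897 ≈ -105.08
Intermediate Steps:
D = -26
81 + 83*(76/D + 47/69) = 81 + 83*(76/(-26) + 47/69) = 81 + 83*(76*(-1/26) + 47*(1/69)) = 81 + 83*(-38/13 + 47/69) = 81 + 83*(-2011/897) = 81 - 166913/897 = -94256/897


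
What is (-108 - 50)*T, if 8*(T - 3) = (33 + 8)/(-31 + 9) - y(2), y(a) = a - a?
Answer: -38473/88 ≈ -437.19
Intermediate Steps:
y(a) = 0
T = 487/176 (T = 3 + ((33 + 8)/(-31 + 9) - 1*0)/8 = 3 + (41/(-22) + 0)/8 = 3 + (41*(-1/22) + 0)/8 = 3 + (-41/22 + 0)/8 = 3 + (⅛)*(-41/22) = 3 - 41/176 = 487/176 ≈ 2.7670)
(-108 - 50)*T = (-108 - 50)*(487/176) = -158*487/176 = -38473/88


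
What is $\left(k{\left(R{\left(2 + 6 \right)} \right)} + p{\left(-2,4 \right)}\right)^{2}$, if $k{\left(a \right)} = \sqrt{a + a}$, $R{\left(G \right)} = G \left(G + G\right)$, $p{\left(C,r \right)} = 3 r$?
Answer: $784$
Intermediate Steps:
$R{\left(G \right)} = 2 G^{2}$ ($R{\left(G \right)} = G 2 G = 2 G^{2}$)
$k{\left(a \right)} = \sqrt{2} \sqrt{a}$ ($k{\left(a \right)} = \sqrt{2 a} = \sqrt{2} \sqrt{a}$)
$\left(k{\left(R{\left(2 + 6 \right)} \right)} + p{\left(-2,4 \right)}\right)^{2} = \left(\sqrt{2} \sqrt{2 \left(2 + 6\right)^{2}} + 3 \cdot 4\right)^{2} = \left(\sqrt{2} \sqrt{2 \cdot 8^{2}} + 12\right)^{2} = \left(\sqrt{2} \sqrt{2 \cdot 64} + 12\right)^{2} = \left(\sqrt{2} \sqrt{128} + 12\right)^{2} = \left(\sqrt{2} \cdot 8 \sqrt{2} + 12\right)^{2} = \left(16 + 12\right)^{2} = 28^{2} = 784$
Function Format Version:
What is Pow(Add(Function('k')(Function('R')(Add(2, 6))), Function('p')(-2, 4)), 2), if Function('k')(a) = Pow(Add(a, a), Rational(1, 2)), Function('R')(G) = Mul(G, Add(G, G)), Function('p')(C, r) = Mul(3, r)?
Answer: 784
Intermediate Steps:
Function('R')(G) = Mul(2, Pow(G, 2)) (Function('R')(G) = Mul(G, Mul(2, G)) = Mul(2, Pow(G, 2)))
Function('k')(a) = Mul(Pow(2, Rational(1, 2)), Pow(a, Rational(1, 2))) (Function('k')(a) = Pow(Mul(2, a), Rational(1, 2)) = Mul(Pow(2, Rational(1, 2)), Pow(a, Rational(1, 2))))
Pow(Add(Function('k')(Function('R')(Add(2, 6))), Function('p')(-2, 4)), 2) = Pow(Add(Mul(Pow(2, Rational(1, 2)), Pow(Mul(2, Pow(Add(2, 6), 2)), Rational(1, 2))), Mul(3, 4)), 2) = Pow(Add(Mul(Pow(2, Rational(1, 2)), Pow(Mul(2, Pow(8, 2)), Rational(1, 2))), 12), 2) = Pow(Add(Mul(Pow(2, Rational(1, 2)), Pow(Mul(2, 64), Rational(1, 2))), 12), 2) = Pow(Add(Mul(Pow(2, Rational(1, 2)), Pow(128, Rational(1, 2))), 12), 2) = Pow(Add(Mul(Pow(2, Rational(1, 2)), Mul(8, Pow(2, Rational(1, 2)))), 12), 2) = Pow(Add(16, 12), 2) = Pow(28, 2) = 784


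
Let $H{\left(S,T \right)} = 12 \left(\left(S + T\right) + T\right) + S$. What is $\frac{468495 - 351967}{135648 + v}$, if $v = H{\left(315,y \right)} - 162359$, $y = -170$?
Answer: $- \frac{14566}{3337} \approx -4.365$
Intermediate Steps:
$H{\left(S,T \right)} = 13 S + 24 T$ ($H{\left(S,T \right)} = 12 \left(S + 2 T\right) + S = \left(12 S + 24 T\right) + S = 13 S + 24 T$)
$v = -162344$ ($v = \left(13 \cdot 315 + 24 \left(-170\right)\right) - 162359 = \left(4095 - 4080\right) - 162359 = 15 - 162359 = -162344$)
$\frac{468495 - 351967}{135648 + v} = \frac{468495 - 351967}{135648 - 162344} = \frac{468495 - 351967}{-26696} = 116528 \left(- \frac{1}{26696}\right) = - \frac{14566}{3337}$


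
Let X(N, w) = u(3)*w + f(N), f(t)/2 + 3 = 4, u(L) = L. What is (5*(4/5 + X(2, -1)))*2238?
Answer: -2238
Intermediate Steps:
f(t) = 2 (f(t) = -6 + 2*4 = -6 + 8 = 2)
X(N, w) = 2 + 3*w (X(N, w) = 3*w + 2 = 2 + 3*w)
(5*(4/5 + X(2, -1)))*2238 = (5*(4/5 + (2 + 3*(-1))))*2238 = (5*(4*(1/5) + (2 - 3)))*2238 = (5*(4/5 - 1))*2238 = (5*(-1/5))*2238 = -1*2238 = -2238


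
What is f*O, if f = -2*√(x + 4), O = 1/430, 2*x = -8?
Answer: 0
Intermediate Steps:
x = -4 (x = (½)*(-8) = -4)
O = 1/430 ≈ 0.0023256
f = 0 (f = -2*√(-4 + 4) = -2*√0 = -2*0 = 0)
f*O = 0*(1/430) = 0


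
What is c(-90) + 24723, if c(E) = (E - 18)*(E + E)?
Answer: 44163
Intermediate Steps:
c(E) = 2*E*(-18 + E) (c(E) = (-18 + E)*(2*E) = 2*E*(-18 + E))
c(-90) + 24723 = 2*(-90)*(-18 - 90) + 24723 = 2*(-90)*(-108) + 24723 = 19440 + 24723 = 44163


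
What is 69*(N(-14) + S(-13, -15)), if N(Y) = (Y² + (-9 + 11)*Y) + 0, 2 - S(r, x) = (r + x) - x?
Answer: 12627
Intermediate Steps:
S(r, x) = 2 - r (S(r, x) = 2 - ((r + x) - x) = 2 - r)
N(Y) = Y² + 2*Y (N(Y) = (Y² + 2*Y) + 0 = Y² + 2*Y)
69*(N(-14) + S(-13, -15)) = 69*(-14*(2 - 14) + (2 - 1*(-13))) = 69*(-14*(-12) + (2 + 13)) = 69*(168 + 15) = 69*183 = 12627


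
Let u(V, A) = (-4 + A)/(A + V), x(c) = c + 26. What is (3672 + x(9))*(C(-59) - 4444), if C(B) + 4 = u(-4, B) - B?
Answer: -16266316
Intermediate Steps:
x(c) = 26 + c
u(V, A) = (-4 + A)/(A + V)
C(B) = -3 - B (C(B) = -4 + ((-4 + B)/(B - 4) - B) = -4 + ((-4 + B)/(-4 + B) - B) = -4 + (1 - B) = -3 - B)
(3672 + x(9))*(C(-59) - 4444) = (3672 + (26 + 9))*((-3 - 1*(-59)) - 4444) = (3672 + 35)*((-3 + 59) - 4444) = 3707*(56 - 4444) = 3707*(-4388) = -16266316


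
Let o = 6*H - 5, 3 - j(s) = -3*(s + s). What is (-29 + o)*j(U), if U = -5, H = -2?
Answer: 1242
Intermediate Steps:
j(s) = 3 + 6*s (j(s) = 3 - (-3)*(s + s) = 3 - (-3)*2*s = 3 - (-6)*s = 3 + 6*s)
o = -17 (o = 6*(-2) - 5 = -12 - 5 = -17)
(-29 + o)*j(U) = (-29 - 17)*(3 + 6*(-5)) = -46*(3 - 30) = -46*(-27) = 1242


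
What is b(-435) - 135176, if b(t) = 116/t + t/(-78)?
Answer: -52716569/390 ≈ -1.3517e+5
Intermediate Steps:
b(t) = 116/t - t/78 (b(t) = 116/t + t*(-1/78) = 116/t - t/78)
b(-435) - 135176 = (116/(-435) - 1/78*(-435)) - 135176 = (116*(-1/435) + 145/26) - 135176 = (-4/15 + 145/26) - 135176 = 2071/390 - 135176 = -52716569/390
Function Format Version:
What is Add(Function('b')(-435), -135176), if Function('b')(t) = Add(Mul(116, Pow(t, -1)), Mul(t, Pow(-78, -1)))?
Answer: Rational(-52716569, 390) ≈ -1.3517e+5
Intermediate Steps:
Function('b')(t) = Add(Mul(116, Pow(t, -1)), Mul(Rational(-1, 78), t)) (Function('b')(t) = Add(Mul(116, Pow(t, -1)), Mul(t, Rational(-1, 78))) = Add(Mul(116, Pow(t, -1)), Mul(Rational(-1, 78), t)))
Add(Function('b')(-435), -135176) = Add(Add(Mul(116, Pow(-435, -1)), Mul(Rational(-1, 78), -435)), -135176) = Add(Add(Mul(116, Rational(-1, 435)), Rational(145, 26)), -135176) = Add(Add(Rational(-4, 15), Rational(145, 26)), -135176) = Add(Rational(2071, 390), -135176) = Rational(-52716569, 390)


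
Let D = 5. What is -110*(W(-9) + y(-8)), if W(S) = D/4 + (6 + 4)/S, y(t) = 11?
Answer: -22055/18 ≈ -1225.3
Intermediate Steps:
W(S) = 5/4 + 10/S (W(S) = 5/4 + (6 + 4)/S = 5*(1/4) + 10/S = 5/4 + 10/S)
-110*(W(-9) + y(-8)) = -110*((5/4 + 10/(-9)) + 11) = -110*((5/4 + 10*(-1/9)) + 11) = -110*((5/4 - 10/9) + 11) = -110*(5/36 + 11) = -110*401/36 = -22055/18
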